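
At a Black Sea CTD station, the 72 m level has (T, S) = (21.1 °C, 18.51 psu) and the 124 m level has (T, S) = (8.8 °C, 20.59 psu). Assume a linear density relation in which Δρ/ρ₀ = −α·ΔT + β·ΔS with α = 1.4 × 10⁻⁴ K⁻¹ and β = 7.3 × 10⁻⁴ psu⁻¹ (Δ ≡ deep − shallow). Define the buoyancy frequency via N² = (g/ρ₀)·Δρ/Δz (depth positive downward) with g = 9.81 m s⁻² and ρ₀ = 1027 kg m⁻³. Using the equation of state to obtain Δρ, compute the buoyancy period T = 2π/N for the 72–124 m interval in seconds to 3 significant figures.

254 s

ΔT = -12.3 K, ΔS = +2.08 psu (deep − shallow).
Δρ/ρ₀ = −αΔT + βΔS = 1.722 × 10⁻³ + 1.5184 × 10⁻³ = 3.2404 × 10⁻³, so Δρ ≈ 3.328 kg m⁻³.
N² = (g/ρ₀)·Δρ/Δz = g·(Δρ/ρ₀)/Δz = 9.81 × 3.2404 × 10⁻³ / 52 = 6.1131 × 10⁻⁴ s⁻².
N = √(6.1131 × 10⁻⁴) = 0.024725 rad s⁻¹ → T = 2π/N = 254.12 s ≈ 254 s.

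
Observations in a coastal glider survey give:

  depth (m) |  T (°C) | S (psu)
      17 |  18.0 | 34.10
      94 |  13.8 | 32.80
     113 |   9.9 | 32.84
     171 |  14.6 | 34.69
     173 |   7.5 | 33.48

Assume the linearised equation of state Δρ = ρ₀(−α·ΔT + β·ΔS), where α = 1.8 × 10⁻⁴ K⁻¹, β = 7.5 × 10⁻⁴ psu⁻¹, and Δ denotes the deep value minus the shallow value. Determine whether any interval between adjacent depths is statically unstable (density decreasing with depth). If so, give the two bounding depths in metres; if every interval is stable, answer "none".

17–94 m

Evaluate Δρ/ρ₀ = −αΔT + βΔS across each adjacent pair:
  17–94 m: −αΔT+βΔS = −(1.8 × 10⁻⁴)(-4.2)+(7.5 × 10⁻⁴)(-1.30) = -2.2 × 10⁻⁴ → UNSTABLE
  94–113 m: −αΔT+βΔS = −(1.8 × 10⁻⁴)(-3.9)+(7.5 × 10⁻⁴)(+0.04) = 7.3 × 10⁻⁴ → stable
  113–171 m: −αΔT+βΔS = −(1.8 × 10⁻⁴)(+4.7)+(7.5 × 10⁻⁴)(+1.85) = 5.4 × 10⁻⁴ → stable
  171–173 m: −αΔT+βΔS = −(1.8 × 10⁻⁴)(-7.1)+(7.5 × 10⁻⁴)(-1.21) = 3.7 × 10⁻⁴ → stable
The 17–94 m interval has Δρ < 0: lighter water underlies denser water.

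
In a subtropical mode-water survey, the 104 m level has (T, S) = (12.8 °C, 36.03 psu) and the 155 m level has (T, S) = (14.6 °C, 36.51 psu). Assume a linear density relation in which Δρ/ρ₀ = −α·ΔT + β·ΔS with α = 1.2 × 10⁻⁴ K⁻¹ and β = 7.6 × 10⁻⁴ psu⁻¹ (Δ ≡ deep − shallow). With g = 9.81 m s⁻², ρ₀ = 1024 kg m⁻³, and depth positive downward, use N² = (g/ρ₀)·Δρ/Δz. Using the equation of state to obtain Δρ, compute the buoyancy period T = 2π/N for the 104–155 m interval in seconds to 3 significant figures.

ΔT = +1.8 K, ΔS = +0.48 psu (deep − shallow).
Δρ/ρ₀ = −αΔT + βΔS = -2.16 × 10⁻⁴ + 3.648 × 10⁻⁴ = 1.488 × 10⁻⁴, so Δρ ≈ 0.1524 kg m⁻³.
N² = (g/ρ₀)·Δρ/Δz = g·(Δρ/ρ₀)/Δz = 9.81 × 1.488 × 10⁻⁴ / 51 = 2.8622 × 10⁻⁵ s⁻².
N = √(2.8622 × 10⁻⁵) = 5.3500 × 10⁻³ rad s⁻¹ → T = 2π/N = 1.1744 × 10³ s ≈ 1.17 × 10³ s.

1.17 × 10³ s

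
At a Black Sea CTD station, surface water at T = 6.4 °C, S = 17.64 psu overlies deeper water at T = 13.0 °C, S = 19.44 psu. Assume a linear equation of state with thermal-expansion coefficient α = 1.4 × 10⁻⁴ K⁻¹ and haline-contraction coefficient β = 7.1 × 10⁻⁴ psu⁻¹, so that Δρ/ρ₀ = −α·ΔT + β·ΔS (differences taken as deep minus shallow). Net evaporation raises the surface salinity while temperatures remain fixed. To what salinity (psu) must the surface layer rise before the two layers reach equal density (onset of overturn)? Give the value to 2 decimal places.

Neutral buoyancy requires −α(T_deep − T_surf) + β(S_deep − S_surf′) = 0.
S_surf′ = S_deep − (α/β)·ΔT = 19.44 − (1.4 × 10⁻⁴/7.1 × 10⁻⁴)·(+6.6) = 18.1386 psu.
Increase required: 18.1386 − 17.64 = 0.4986 psu.

18.14 psu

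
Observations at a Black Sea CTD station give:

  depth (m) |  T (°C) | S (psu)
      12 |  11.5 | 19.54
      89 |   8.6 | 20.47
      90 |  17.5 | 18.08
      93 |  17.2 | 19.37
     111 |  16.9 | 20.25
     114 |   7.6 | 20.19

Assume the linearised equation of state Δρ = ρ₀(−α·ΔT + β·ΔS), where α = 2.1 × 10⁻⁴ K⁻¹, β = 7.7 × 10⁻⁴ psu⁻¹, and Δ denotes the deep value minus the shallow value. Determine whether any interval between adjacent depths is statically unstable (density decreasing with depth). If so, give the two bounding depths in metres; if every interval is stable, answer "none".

Evaluate Δρ/ρ₀ = −αΔT + βΔS across each adjacent pair:
  12–89 m: −αΔT+βΔS = −(2.1 × 10⁻⁴)(-2.9)+(7.7 × 10⁻⁴)(+0.93) = 1.3 × 10⁻³ → stable
  89–90 m: −αΔT+βΔS = −(2.1 × 10⁻⁴)(+8.9)+(7.7 × 10⁻⁴)(-2.39) = -3.7 × 10⁻³ → UNSTABLE
  90–93 m: −αΔT+βΔS = −(2.1 × 10⁻⁴)(-0.3)+(7.7 × 10⁻⁴)(+1.29) = 1.1 × 10⁻³ → stable
  93–111 m: −αΔT+βΔS = −(2.1 × 10⁻⁴)(-0.3)+(7.7 × 10⁻⁴)(+0.88) = 7.4 × 10⁻⁴ → stable
  111–114 m: −αΔT+βΔS = −(2.1 × 10⁻⁴)(-9.3)+(7.7 × 10⁻⁴)(-0.06) = 1.9 × 10⁻³ → stable
The 89–90 m interval has Δρ < 0: lighter water underlies denser water.

89–90 m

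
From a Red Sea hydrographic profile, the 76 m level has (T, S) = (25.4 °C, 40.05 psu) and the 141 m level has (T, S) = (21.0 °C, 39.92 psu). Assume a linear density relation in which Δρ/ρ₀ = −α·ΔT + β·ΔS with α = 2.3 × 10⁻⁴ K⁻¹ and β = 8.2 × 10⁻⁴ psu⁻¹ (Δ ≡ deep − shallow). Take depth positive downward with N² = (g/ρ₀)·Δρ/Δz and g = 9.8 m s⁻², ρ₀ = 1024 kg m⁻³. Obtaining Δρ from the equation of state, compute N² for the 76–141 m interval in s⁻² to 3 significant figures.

1.37 × 10⁻⁴ s⁻²

ΔT = -4.4 K, ΔS = -0.13 psu (deep − shallow).
Δρ/ρ₀ = −αΔT + βΔS = 1.012 × 10⁻³ − 1.066 × 10⁻⁴ = 9.054 × 10⁻⁴, so Δρ ≈ 0.9271 kg m⁻³.
N² = (g/ρ₀)·Δρ/Δz = g·(Δρ/ρ₀)/Δz = 9.8 × 9.054 × 10⁻⁴ / 65 = 1.3651 × 10⁻⁴ s⁻² ≈ 1.37 × 10⁻⁴ s⁻².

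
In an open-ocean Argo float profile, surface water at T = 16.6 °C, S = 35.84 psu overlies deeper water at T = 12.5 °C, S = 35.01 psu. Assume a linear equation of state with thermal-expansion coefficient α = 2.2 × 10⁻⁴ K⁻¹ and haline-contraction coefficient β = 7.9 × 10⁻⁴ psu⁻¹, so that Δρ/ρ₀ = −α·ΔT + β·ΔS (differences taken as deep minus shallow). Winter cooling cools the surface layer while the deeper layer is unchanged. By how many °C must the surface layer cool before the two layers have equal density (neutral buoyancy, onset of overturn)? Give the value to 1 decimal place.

Neutral buoyancy requires Δρ = 0, i.e. −α(T_deep − T_surf′) + β(S_deep − S_surf) = 0.
T_surf′ = T_deep − (β/α)·ΔS = 12.5 − (7.9 × 10⁻⁴/2.2 × 10⁻⁴)·(-0.83) = 15.480 °C.
Cooling required: 16.6 − (15.480) = 1.120 °C.

1.1 °C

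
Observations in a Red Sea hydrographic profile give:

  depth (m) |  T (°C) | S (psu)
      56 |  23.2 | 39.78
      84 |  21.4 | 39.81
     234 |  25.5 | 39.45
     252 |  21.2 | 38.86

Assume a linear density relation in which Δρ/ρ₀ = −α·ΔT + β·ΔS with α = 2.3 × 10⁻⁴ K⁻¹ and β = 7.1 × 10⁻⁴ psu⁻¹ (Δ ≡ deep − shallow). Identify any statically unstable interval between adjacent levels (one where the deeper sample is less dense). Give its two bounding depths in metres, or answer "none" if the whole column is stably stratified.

84–234 m

Evaluate Δρ/ρ₀ = −αΔT + βΔS across each adjacent pair:
  56–84 m: −αΔT+βΔS = −(2.3 × 10⁻⁴)(-1.8)+(7.1 × 10⁻⁴)(+0.03) = 4.4 × 10⁻⁴ → stable
  84–234 m: −αΔT+βΔS = −(2.3 × 10⁻⁴)(+4.1)+(7.1 × 10⁻⁴)(-0.36) = -1.2 × 10⁻³ → UNSTABLE
  234–252 m: −αΔT+βΔS = −(2.3 × 10⁻⁴)(-4.3)+(7.1 × 10⁻⁴)(-0.59) = 5.7 × 10⁻⁴ → stable
The 84–234 m interval has Δρ < 0: lighter water underlies denser water.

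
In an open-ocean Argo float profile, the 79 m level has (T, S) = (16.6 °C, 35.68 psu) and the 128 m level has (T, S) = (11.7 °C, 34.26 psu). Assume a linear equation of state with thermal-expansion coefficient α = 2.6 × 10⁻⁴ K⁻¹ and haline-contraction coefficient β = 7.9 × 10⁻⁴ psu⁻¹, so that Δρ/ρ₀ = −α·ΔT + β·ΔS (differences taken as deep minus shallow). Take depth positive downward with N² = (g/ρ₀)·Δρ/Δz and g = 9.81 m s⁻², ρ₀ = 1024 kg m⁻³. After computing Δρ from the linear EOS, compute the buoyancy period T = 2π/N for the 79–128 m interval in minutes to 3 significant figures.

19.0 min

ΔT = -4.9 K, ΔS = -1.42 psu (deep − shallow).
Δρ/ρ₀ = −αΔT + βΔS = 1.274 × 10⁻³ − 1.1218 × 10⁻³ = 1.522 × 10⁻⁴, so Δρ ≈ 0.1559 kg m⁻³.
N² = (g/ρ₀)·Δρ/Δz = g·(Δρ/ρ₀)/Δz = 9.81 × 1.522 × 10⁻⁴ / 49 = 3.0471 × 10⁻⁵ s⁻².
N = √(3.0471 × 10⁻⁵) = 5.5201 × 10⁻³ rad s⁻¹ → T = 2π/N = 1.1382 × 10³ s = 18.970 min ≈ 19.0 min.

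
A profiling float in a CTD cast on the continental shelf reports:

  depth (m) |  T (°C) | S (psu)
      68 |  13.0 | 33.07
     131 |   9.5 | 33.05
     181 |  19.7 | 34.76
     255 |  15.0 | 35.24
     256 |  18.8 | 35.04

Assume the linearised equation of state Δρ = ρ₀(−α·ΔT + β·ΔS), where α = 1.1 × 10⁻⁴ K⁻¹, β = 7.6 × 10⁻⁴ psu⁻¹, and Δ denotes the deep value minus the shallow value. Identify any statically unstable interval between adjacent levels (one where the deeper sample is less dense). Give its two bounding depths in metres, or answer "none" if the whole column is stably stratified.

Evaluate Δρ/ρ₀ = −αΔT + βΔS across each adjacent pair:
  68–131 m: −αΔT+βΔS = −(1.1 × 10⁻⁴)(-3.5)+(7.6 × 10⁻⁴)(-0.02) = 3.7 × 10⁻⁴ → stable
  131–181 m: −αΔT+βΔS = −(1.1 × 10⁻⁴)(+10.2)+(7.6 × 10⁻⁴)(+1.71) = 1.8 × 10⁻⁴ → stable
  181–255 m: −αΔT+βΔS = −(1.1 × 10⁻⁴)(-4.7)+(7.6 × 10⁻⁴)(+0.48) = 8.8 × 10⁻⁴ → stable
  255–256 m: −αΔT+βΔS = −(1.1 × 10⁻⁴)(+3.8)+(7.6 × 10⁻⁴)(-0.20) = -5.7 × 10⁻⁴ → UNSTABLE
The 255–256 m interval has Δρ < 0: lighter water underlies denser water.

255–256 m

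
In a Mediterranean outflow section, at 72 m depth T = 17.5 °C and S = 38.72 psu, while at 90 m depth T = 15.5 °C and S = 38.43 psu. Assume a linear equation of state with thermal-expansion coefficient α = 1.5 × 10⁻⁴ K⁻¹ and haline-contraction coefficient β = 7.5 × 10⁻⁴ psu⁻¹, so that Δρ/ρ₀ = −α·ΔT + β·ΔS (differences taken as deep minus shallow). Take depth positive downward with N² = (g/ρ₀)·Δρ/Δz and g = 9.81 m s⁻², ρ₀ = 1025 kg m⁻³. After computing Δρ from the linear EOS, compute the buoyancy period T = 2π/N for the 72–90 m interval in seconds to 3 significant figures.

937 s

ΔT = -2.0 K, ΔS = -0.29 psu (deep − shallow).
Δρ/ρ₀ = −αΔT + βΔS = 3.00 × 10⁻⁴ − 2.175 × 10⁻⁴ = 8.25 × 10⁻⁵, so Δρ ≈ 0.08456 kg m⁻³.
N² = (g/ρ₀)·Δρ/Δz = g·(Δρ/ρ₀)/Δz = 9.81 × 8.25 × 10⁻⁵ / 18 = 4.4962 × 10⁻⁵ s⁻².
N = √(4.4962 × 10⁻⁵) = 6.7054 × 10⁻³ rad s⁻¹ → T = 2π/N = 937.03 s ≈ 937 s.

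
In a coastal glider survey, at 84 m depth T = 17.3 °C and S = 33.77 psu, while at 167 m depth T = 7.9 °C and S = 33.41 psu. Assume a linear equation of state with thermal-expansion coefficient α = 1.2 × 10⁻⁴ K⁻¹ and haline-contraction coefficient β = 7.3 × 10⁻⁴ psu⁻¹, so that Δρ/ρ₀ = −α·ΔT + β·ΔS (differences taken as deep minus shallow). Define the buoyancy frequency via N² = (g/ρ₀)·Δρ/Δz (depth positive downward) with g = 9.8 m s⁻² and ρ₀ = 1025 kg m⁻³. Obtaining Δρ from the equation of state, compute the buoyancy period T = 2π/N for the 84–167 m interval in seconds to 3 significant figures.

ΔT = -9.4 K, ΔS = -0.36 psu (deep − shallow).
Δρ/ρ₀ = −αΔT + βΔS = 1.128 × 10⁻³ − 2.628 × 10⁻⁴ = 8.652 × 10⁻⁴, so Δρ ≈ 0.8868 kg m⁻³.
N² = (g/ρ₀)·Δρ/Δz = g·(Δρ/ρ₀)/Δz = 9.8 × 8.652 × 10⁻⁴ / 83 = 1.0216 × 10⁻⁴ s⁻².
N = √(1.0216 × 10⁻⁴) = 0.010107 rad s⁻¹ → T = 2π/N = 621.67 s ≈ 622 s.

622 s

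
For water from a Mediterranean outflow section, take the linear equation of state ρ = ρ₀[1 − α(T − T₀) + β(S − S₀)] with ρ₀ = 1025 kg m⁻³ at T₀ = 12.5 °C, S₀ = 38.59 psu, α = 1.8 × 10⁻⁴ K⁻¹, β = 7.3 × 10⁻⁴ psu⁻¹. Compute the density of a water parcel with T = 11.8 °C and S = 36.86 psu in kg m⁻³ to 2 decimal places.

T − T₀ = -0.7 K, S − S₀ = -1.73 psu.
Bracket = 1 − α·(-0.7) + β·(-1.73) = 1 + (-1.1369 × 10⁻³) = 0.9988631.
ρ = 1025 × 0.9988631 = 1023.83 kg m⁻³.

1023.83 kg m⁻³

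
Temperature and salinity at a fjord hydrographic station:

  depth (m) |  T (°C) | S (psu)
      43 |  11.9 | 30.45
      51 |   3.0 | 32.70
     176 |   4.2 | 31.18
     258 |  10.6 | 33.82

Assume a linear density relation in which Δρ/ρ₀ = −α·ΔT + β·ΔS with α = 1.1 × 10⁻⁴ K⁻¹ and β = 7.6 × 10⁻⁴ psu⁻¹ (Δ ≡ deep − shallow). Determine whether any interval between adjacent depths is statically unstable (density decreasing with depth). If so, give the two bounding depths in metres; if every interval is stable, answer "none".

51–176 m

Evaluate Δρ/ρ₀ = −αΔT + βΔS across each adjacent pair:
  43–51 m: −αΔT+βΔS = −(1.1 × 10⁻⁴)(-8.9)+(7.6 × 10⁻⁴)(+2.25) = 2.7 × 10⁻³ → stable
  51–176 m: −αΔT+βΔS = −(1.1 × 10⁻⁴)(+1.2)+(7.6 × 10⁻⁴)(-1.52) = -1.3 × 10⁻³ → UNSTABLE
  176–258 m: −αΔT+βΔS = −(1.1 × 10⁻⁴)(+6.4)+(7.6 × 10⁻⁴)(+2.64) = 1.3 × 10⁻³ → stable
The 51–176 m interval has Δρ < 0: lighter water underlies denser water.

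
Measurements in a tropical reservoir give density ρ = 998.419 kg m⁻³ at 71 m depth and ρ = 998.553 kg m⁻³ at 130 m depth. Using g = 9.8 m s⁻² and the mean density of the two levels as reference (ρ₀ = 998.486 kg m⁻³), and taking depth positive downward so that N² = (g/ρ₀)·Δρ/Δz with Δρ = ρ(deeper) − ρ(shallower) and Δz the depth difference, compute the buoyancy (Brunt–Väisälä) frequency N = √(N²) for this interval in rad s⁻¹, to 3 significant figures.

4.72 × 10⁻³ rad s⁻¹

Δρ = 998.553 − 998.419 = 0.134 kg m⁻³ over Δz = 130 − 71 = 59 m.
N² = (9.8/998.486) × (0.134/59) = 2.2291 × 10⁻⁵ s⁻².
N = √(2.2291 × 10⁻⁵) = 4.7213 × 10⁻³ rad s⁻¹ ≈ 4.72 × 10⁻³ rad s⁻¹.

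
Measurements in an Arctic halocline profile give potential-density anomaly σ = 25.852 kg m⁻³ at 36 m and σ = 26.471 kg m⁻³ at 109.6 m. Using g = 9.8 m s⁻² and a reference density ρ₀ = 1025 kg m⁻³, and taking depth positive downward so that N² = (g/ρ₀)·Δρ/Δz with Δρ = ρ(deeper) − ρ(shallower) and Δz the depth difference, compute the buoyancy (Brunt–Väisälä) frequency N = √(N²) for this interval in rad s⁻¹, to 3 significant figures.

Δρ = 1026.471 − 1025.852 = 0.619 kg m⁻³ over Δz = 109.6 − 36 = 73.6 m.
N² = (9.8/1025) × (0.619/73.6) = 8.0411 × 10⁻⁵ s⁻².
N = √(8.0411 × 10⁻⁵) = 8.9672 × 10⁻³ rad s⁻¹ ≈ 8.97 × 10⁻³ rad s⁻¹.

8.97 × 10⁻³ rad s⁻¹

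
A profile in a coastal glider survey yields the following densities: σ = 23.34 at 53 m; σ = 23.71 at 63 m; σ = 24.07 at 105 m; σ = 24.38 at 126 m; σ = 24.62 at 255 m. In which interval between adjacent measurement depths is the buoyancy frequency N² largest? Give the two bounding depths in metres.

Compute the density gradient over each adjacent pair:
  53–63 m: Δρ/Δz = 0.37/10 = 0.037 kg m⁻⁴
  63–105 m: Δρ/Δz = 0.36/42 = 8.6 × 10⁻³ kg m⁻⁴
  105–126 m: Δρ/Δz = 0.31/21 = 0.015 kg m⁻⁴
  126–255 m: Δρ/Δz = 0.24/129 = 1.9 × 10⁻³ kg m⁻⁴
The largest gradient is in the 53–63 m interval — the pycnocline.

53–63 m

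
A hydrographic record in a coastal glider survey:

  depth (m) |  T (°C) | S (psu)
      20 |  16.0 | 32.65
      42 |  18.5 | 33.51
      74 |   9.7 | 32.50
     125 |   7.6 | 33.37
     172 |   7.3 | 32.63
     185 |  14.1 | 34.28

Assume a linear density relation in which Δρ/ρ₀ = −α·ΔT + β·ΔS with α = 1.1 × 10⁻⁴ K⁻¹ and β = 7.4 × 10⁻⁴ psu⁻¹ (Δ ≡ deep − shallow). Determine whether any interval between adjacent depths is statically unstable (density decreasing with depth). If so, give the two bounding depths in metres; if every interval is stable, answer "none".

125–172 m

Evaluate Δρ/ρ₀ = −αΔT + βΔS across each adjacent pair:
  20–42 m: −αΔT+βΔS = −(1.1 × 10⁻⁴)(+2.5)+(7.4 × 10⁻⁴)(+0.86) = 3.6 × 10⁻⁴ → stable
  42–74 m: −αΔT+βΔS = −(1.1 × 10⁻⁴)(-8.8)+(7.4 × 10⁻⁴)(-1.01) = 2.2 × 10⁻⁴ → stable
  74–125 m: −αΔT+βΔS = −(1.1 × 10⁻⁴)(-2.1)+(7.4 × 10⁻⁴)(+0.87) = 8.7 × 10⁻⁴ → stable
  125–172 m: −αΔT+βΔS = −(1.1 × 10⁻⁴)(-0.3)+(7.4 × 10⁻⁴)(-0.74) = -5.1 × 10⁻⁴ → UNSTABLE
  172–185 m: −αΔT+βΔS = −(1.1 × 10⁻⁴)(+6.8)+(7.4 × 10⁻⁴)(+1.65) = 4.7 × 10⁻⁴ → stable
The 125–172 m interval has Δρ < 0: lighter water underlies denser water.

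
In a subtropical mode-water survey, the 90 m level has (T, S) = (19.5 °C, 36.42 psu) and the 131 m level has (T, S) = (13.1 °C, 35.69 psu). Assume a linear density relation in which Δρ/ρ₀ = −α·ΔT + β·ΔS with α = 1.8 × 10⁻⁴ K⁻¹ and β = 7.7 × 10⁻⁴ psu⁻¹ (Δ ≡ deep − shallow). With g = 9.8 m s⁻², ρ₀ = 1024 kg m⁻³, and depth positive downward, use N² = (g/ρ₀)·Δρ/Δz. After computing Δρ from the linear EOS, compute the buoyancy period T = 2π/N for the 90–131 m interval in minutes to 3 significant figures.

ΔT = -6.4 K, ΔS = -0.73 psu (deep − shallow).
Δρ/ρ₀ = −αΔT + βΔS = 1.152 × 10⁻³ − 5.621 × 10⁻⁴ = 5.899 × 10⁻⁴, so Δρ ≈ 0.6041 kg m⁻³.
N² = (g/ρ₀)·Δρ/Δz = g·(Δρ/ρ₀)/Δz = 9.8 × 5.899 × 10⁻⁴ / 41 = 1.4100 × 10⁻⁴ s⁻².
N = √(1.4100 × 10⁻⁴) = 0.011874 rad s⁻¹ → T = 2π/N = 529.15 s = 8.8192 min ≈ 8.82 min.

8.82 min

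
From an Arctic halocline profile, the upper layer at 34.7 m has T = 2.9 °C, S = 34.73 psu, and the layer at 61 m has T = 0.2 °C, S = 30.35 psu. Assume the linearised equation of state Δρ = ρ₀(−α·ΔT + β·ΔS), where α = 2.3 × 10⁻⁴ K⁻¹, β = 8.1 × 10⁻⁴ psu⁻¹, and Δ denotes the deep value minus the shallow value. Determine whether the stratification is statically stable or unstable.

unstable

ΔT = 0.2 − 2.9 = -2.7 K and ΔS = 30.35 − 34.73 = -4.38 psu (deep − shallow).
−αΔT = 6.21 × 10⁻⁴; βΔS = -3.5478 × 10⁻³; sum Δρ/ρ₀ = -2.9268 × 10⁻³.
Δρ/ρ₀ < 0, so Δρ < 0: deeper water is lighter → statically unstable; the column would overturn.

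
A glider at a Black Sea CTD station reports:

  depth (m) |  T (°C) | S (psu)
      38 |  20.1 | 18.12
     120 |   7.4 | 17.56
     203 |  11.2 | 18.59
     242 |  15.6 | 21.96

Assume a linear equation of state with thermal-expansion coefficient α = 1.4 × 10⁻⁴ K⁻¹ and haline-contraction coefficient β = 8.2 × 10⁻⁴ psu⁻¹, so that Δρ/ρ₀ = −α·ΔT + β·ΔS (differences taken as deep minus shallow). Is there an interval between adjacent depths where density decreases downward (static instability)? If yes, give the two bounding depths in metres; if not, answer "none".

Evaluate Δρ/ρ₀ = −αΔT + βΔS across each adjacent pair:
  38–120 m: −αΔT+βΔS = −(1.4 × 10⁻⁴)(-12.7)+(8.2 × 10⁻⁴)(-0.56) = 1.3 × 10⁻³ → stable
  120–203 m: −αΔT+βΔS = −(1.4 × 10⁻⁴)(+3.8)+(8.2 × 10⁻⁴)(+1.03) = 3.1 × 10⁻⁴ → stable
  203–242 m: −αΔT+βΔS = −(1.4 × 10⁻⁴)(+4.4)+(8.2 × 10⁻⁴)(+3.37) = 2.1 × 10⁻³ → stable
Every interval has Δρ > 0: the column is stably stratified throughout.

none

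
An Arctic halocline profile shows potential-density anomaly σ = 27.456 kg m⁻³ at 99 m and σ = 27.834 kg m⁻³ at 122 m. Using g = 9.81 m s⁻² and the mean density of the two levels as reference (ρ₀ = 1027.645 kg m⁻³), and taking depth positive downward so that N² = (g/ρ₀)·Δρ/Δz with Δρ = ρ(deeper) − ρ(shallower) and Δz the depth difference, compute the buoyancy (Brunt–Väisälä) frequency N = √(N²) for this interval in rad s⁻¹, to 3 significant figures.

Δρ = 1027.834 − 1027.456 = 0.378 kg m⁻³ over Δz = 122 − 99 = 23 m.
N² = (9.81/1027.645) × (0.378/23) = 1.5689 × 10⁻⁴ s⁻².
N = √(1.5689 × 10⁻⁴) = 0.012526 rad s⁻¹ ≈ 0.0125 rad s⁻¹.

0.0125 rad s⁻¹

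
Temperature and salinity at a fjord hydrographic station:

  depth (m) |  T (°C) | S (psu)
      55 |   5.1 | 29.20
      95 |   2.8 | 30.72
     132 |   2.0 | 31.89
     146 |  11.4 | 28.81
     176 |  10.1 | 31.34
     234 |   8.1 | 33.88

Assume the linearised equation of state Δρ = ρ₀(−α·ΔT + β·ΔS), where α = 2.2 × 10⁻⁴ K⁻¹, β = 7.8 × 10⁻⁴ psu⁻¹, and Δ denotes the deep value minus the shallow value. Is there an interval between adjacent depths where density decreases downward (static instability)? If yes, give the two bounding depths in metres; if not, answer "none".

Evaluate Δρ/ρ₀ = −αΔT + βΔS across each adjacent pair:
  55–95 m: −αΔT+βΔS = −(2.2 × 10⁻⁴)(-2.3)+(7.8 × 10⁻⁴)(+1.52) = 1.7 × 10⁻³ → stable
  95–132 m: −αΔT+βΔS = −(2.2 × 10⁻⁴)(-0.8)+(7.8 × 10⁻⁴)(+1.17) = 1.1 × 10⁻³ → stable
  132–146 m: −αΔT+βΔS = −(2.2 × 10⁻⁴)(+9.4)+(7.8 × 10⁻⁴)(-3.08) = -4.5 × 10⁻³ → UNSTABLE
  146–176 m: −αΔT+βΔS = −(2.2 × 10⁻⁴)(-1.3)+(7.8 × 10⁻⁴)(+2.53) = 2.3 × 10⁻³ → stable
  176–234 m: −αΔT+βΔS = −(2.2 × 10⁻⁴)(-2.0)+(7.8 × 10⁻⁴)(+2.54) = 2.4 × 10⁻³ → stable
The 132–146 m interval has Δρ < 0: lighter water underlies denser water.

132–146 m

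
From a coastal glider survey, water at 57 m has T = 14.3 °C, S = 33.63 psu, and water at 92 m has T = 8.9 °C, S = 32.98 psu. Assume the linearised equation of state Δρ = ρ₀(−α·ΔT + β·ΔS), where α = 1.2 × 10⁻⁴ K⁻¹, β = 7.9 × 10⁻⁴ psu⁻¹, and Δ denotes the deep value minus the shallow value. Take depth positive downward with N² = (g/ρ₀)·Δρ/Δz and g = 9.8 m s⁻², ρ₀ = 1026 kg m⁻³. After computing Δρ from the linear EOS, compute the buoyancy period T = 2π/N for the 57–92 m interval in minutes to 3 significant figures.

17.1 min

ΔT = -5.4 K, ΔS = -0.65 psu (deep − shallow).
Δρ/ρ₀ = −αΔT + βΔS = 6.48 × 10⁻⁴ − 5.135 × 10⁻⁴ = 1.345 × 10⁻⁴, so Δρ ≈ 0.1380 kg m⁻³.
N² = (g/ρ₀)·Δρ/Δz = g·(Δρ/ρ₀)/Δz = 9.8 × 1.345 × 10⁻⁴ / 35 = 3.7660 × 10⁻⁵ s⁻².
N = √(3.7660 × 10⁻⁵) = 6.1368 × 10⁻³ rad s⁻¹ → T = 2π/N = 1.0239 × 10³ s = 17.065 min ≈ 17.1 min.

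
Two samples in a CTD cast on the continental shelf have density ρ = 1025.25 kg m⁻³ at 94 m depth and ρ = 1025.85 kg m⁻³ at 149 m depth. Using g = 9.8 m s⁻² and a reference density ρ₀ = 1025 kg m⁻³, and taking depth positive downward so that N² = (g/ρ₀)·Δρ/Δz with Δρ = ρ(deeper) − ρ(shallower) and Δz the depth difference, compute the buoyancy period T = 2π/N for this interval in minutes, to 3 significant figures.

10.3 min

Δρ = 1025.85 − 1025.25 = 0.60 kg m⁻³ over Δz = 149 − 94 = 55 m.
N² = (9.8/1025) × (0.60/55) = 1.0430 × 10⁻⁴ s⁻².
N = √(1.0430 × 10⁻⁴) = 0.010213 rad s⁻¹, so T = 2π/N = 615.21 s = 10.254 min ≈ 10.3 min.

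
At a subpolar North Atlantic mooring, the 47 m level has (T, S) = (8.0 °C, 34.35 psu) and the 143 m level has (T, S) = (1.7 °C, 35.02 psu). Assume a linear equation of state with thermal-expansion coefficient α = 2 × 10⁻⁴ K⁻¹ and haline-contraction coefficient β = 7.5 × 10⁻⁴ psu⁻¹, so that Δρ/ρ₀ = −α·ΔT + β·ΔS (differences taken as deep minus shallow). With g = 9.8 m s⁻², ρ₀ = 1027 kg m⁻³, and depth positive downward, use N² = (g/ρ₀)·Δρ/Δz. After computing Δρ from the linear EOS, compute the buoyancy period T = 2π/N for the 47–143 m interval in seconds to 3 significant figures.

468 s

ΔT = -6.3 K, ΔS = +0.67 psu (deep − shallow).
Δρ/ρ₀ = −αΔT + βΔS = 1.26 × 10⁻³ + 5.025 × 10⁻⁴ = 1.7625 × 10⁻³, so Δρ ≈ 1.810 kg m⁻³.
N² = (g/ρ₀)·Δρ/Δz = g·(Δρ/ρ₀)/Δz = 9.8 × 1.7625 × 10⁻³ / 96 = 1.7992 × 10⁻⁴ s⁻².
N = √(1.7992 × 10⁻⁴) = 0.013413 rad s⁻¹ → T = 2π/N = 468.44 s ≈ 468 s.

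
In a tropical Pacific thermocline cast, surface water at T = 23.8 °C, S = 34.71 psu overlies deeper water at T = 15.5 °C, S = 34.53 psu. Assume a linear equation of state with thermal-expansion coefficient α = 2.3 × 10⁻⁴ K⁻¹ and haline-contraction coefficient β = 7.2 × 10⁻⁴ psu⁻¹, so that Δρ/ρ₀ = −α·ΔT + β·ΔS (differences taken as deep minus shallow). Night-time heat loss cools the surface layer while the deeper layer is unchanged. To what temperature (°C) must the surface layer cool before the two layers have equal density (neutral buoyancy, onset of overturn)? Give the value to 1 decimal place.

16.1 °C

Neutral buoyancy requires Δρ = 0, i.e. −α(T_deep − T_surf′) + β(S_deep − S_surf) = 0.
T_surf′ = T_deep − (β/α)·ΔS = 15.5 − (7.2 × 10⁻⁴/2.3 × 10⁻⁴)·(-0.18) = 16.063 °C.
Cooling required: 23.8 − (16.063) = 7.737 °C.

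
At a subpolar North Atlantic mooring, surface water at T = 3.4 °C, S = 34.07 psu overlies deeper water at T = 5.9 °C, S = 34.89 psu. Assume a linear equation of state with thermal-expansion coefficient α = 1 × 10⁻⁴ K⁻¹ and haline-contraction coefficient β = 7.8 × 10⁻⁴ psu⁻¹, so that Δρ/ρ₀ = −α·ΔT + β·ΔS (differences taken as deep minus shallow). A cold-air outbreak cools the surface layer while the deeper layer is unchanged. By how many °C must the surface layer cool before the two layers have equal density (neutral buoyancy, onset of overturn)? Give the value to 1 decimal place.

Neutral buoyancy requires Δρ = 0, i.e. −α(T_deep − T_surf′) + β(S_deep − S_surf) = 0.
T_surf′ = T_deep − (β/α)·ΔS = 5.9 − (7.8 × 10⁻⁴/1 × 10⁻⁴)·(+0.82) = -0.496 °C.
Cooling required: 3.4 − (-0.496) = 3.896 °C.

3.9 °C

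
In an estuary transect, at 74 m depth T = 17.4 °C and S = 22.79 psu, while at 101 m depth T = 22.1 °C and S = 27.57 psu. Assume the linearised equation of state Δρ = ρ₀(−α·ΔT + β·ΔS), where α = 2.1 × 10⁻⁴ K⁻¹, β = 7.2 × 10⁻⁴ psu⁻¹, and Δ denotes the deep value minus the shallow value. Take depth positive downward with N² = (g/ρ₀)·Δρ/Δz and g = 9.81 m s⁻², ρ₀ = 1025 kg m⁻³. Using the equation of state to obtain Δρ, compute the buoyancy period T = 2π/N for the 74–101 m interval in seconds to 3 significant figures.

ΔT = +4.7 K, ΔS = +4.78 psu (deep − shallow).
Δρ/ρ₀ = −αΔT + βΔS = -9.87 × 10⁻⁴ + 3.4416 × 10⁻³ = 2.4546 × 10⁻³, so Δρ ≈ 2.516 kg m⁻³.
N² = (g/ρ₀)·Δρ/Δz = g·(Δρ/ρ₀)/Δz = 9.81 × 2.4546 × 10⁻³ / 27 = 8.9184 × 10⁻⁴ s⁻².
N = √(8.9184 × 10⁻⁴) = 0.029864 rad s⁻¹ → T = 2π/N = 210.39 s ≈ 210 s.

210 s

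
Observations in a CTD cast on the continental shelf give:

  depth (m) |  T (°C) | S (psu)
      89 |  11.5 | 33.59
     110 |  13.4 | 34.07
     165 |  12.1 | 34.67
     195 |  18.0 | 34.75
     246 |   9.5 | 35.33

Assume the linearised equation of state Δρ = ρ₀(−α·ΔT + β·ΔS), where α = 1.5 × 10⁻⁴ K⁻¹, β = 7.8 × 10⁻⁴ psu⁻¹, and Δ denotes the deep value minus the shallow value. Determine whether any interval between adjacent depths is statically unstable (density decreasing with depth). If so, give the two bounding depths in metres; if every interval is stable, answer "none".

165–195 m

Evaluate Δρ/ρ₀ = −αΔT + βΔS across each adjacent pair:
  89–110 m: −αΔT+βΔS = −(1.5 × 10⁻⁴)(+1.9)+(7.8 × 10⁻⁴)(+0.48) = 8.9 × 10⁻⁵ → stable
  110–165 m: −αΔT+βΔS = −(1.5 × 10⁻⁴)(-1.3)+(7.8 × 10⁻⁴)(+0.60) = 6.6 × 10⁻⁴ → stable
  165–195 m: −αΔT+βΔS = −(1.5 × 10⁻⁴)(+5.9)+(7.8 × 10⁻⁴)(+0.08) = -8.2 × 10⁻⁴ → UNSTABLE
  195–246 m: −αΔT+βΔS = −(1.5 × 10⁻⁴)(-8.5)+(7.8 × 10⁻⁴)(+0.58) = 1.7 × 10⁻³ → stable
The 165–195 m interval has Δρ < 0: lighter water underlies denser water.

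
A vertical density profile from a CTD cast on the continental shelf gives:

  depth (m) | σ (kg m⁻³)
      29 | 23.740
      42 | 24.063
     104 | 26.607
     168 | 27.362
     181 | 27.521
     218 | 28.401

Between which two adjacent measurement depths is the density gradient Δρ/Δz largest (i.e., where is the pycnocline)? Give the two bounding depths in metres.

42–104 m

Compute the density gradient over each adjacent pair:
  29–42 m: Δρ/Δz = 0.323/13 = 0.025 kg m⁻⁴
  42–104 m: Δρ/Δz = 2.544/62 = 0.041 kg m⁻⁴
  104–168 m: Δρ/Δz = 0.755/64 = 0.012 kg m⁻⁴
  168–181 m: Δρ/Δz = 0.159/13 = 0.012 kg m⁻⁴
  181–218 m: Δρ/Δz = 0.880/37 = 0.024 kg m⁻⁴
The largest gradient is in the 42–104 m interval — the pycnocline.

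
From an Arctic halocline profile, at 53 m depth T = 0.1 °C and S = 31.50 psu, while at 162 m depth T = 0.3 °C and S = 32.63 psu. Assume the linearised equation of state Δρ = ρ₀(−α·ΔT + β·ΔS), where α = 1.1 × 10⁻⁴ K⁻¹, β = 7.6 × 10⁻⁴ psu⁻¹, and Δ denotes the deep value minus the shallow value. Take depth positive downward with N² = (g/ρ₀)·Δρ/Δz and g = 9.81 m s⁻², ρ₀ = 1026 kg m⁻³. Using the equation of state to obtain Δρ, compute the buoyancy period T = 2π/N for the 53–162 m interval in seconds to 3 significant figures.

724 s

ΔT = +0.2 K, ΔS = +1.13 psu (deep − shallow).
Δρ/ρ₀ = −αΔT + βΔS = -2.20 × 10⁻⁵ + 8.588 × 10⁻⁴ = 8.368 × 10⁻⁴, so Δρ ≈ 0.8586 kg m⁻³.
N² = (g/ρ₀)·Δρ/Δz = g·(Δρ/ρ₀)/Δz = 9.81 × 8.368 × 10⁻⁴ / 109 = 7.5312 × 10⁻⁵ s⁻².
N = √(7.5312 × 10⁻⁵) = 8.6782 × 10⁻³ rad s⁻¹ → T = 2π/N = 724.02 s ≈ 724 s.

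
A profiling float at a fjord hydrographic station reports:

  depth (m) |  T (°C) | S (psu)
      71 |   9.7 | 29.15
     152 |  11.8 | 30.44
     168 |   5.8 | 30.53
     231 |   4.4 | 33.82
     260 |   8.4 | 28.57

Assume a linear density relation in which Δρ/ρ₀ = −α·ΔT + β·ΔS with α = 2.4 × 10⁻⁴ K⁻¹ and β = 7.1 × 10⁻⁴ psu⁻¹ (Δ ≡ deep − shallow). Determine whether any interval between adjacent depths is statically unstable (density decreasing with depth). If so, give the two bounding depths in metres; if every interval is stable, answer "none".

Evaluate Δρ/ρ₀ = −αΔT + βΔS across each adjacent pair:
  71–152 m: −αΔT+βΔS = −(2.4 × 10⁻⁴)(+2.1)+(7.1 × 10⁻⁴)(+1.29) = 4.1 × 10⁻⁴ → stable
  152–168 m: −αΔT+βΔS = −(2.4 × 10⁻⁴)(-6.0)+(7.1 × 10⁻⁴)(+0.09) = 1.5 × 10⁻³ → stable
  168–231 m: −αΔT+βΔS = −(2.4 × 10⁻⁴)(-1.4)+(7.1 × 10⁻⁴)(+3.29) = 2.7 × 10⁻³ → stable
  231–260 m: −αΔT+βΔS = −(2.4 × 10⁻⁴)(+4.0)+(7.1 × 10⁻⁴)(-5.25) = -4.7 × 10⁻³ → UNSTABLE
The 231–260 m interval has Δρ < 0: lighter water underlies denser water.

231–260 m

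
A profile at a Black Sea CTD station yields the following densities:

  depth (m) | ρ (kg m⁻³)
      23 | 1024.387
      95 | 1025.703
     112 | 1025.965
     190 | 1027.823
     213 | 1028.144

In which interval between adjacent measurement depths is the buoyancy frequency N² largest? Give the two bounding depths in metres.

Compute the density gradient over each adjacent pair:
  23–95 m: Δρ/Δz = 1.316/72 = 0.018 kg m⁻⁴
  95–112 m: Δρ/Δz = 0.262/17 = 0.015 kg m⁻⁴
  112–190 m: Δρ/Δz = 1.858/78 = 0.024 kg m⁻⁴
  190–213 m: Δρ/Δz = 0.321/23 = 0.014 kg m⁻⁴
The largest gradient is in the 112–190 m interval — the pycnocline.

112–190 m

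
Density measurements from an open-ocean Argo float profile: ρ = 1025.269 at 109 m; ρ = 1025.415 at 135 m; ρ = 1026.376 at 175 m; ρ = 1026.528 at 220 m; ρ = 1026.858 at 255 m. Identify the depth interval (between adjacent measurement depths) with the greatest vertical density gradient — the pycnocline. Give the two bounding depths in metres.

Compute the density gradient over each adjacent pair:
  109–135 m: Δρ/Δz = 0.146/26 = 5.6 × 10⁻³ kg m⁻⁴
  135–175 m: Δρ/Δz = 0.961/40 = 0.024 kg m⁻⁴
  175–220 m: Δρ/Δz = 0.152/45 = 3.4 × 10⁻³ kg m⁻⁴
  220–255 m: Δρ/Δz = 0.330/35 = 9.4 × 10⁻³ kg m⁻⁴
The largest gradient is in the 135–175 m interval — the pycnocline.

135–175 m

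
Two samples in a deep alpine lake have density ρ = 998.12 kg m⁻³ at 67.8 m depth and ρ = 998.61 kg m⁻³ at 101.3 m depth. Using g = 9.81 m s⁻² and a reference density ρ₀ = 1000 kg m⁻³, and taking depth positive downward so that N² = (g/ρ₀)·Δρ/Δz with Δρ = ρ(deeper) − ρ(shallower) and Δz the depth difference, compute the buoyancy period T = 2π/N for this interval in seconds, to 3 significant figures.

Δρ = 998.61 − 998.12 = 0.49 kg m⁻³ over Δz = 101.3 − 67.8 = 33.5 m.
N² = (9.81/1000) × (0.49/33.5) = 1.4349 × 10⁻⁴ s⁻².
N = √(1.4349 × 10⁻⁴) = 0.011979 rad s⁻¹, so T = 2π/N = 524.52 s ≈ 525 s.

525 s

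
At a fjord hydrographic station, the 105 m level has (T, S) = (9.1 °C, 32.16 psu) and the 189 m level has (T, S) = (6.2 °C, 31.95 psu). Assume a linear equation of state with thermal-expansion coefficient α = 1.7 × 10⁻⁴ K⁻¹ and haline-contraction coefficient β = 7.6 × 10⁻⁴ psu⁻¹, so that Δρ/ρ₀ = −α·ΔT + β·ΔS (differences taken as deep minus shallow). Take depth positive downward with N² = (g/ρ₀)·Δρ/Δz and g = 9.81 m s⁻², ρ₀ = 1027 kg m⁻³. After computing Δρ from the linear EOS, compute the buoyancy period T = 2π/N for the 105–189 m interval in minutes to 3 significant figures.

16.8 min

ΔT = -2.9 K, ΔS = -0.21 psu (deep − shallow).
Δρ/ρ₀ = −αΔT + βΔS = 4.93 × 10⁻⁴ − 1.596 × 10⁻⁴ = 3.334 × 10⁻⁴, so Δρ ≈ 0.3424 kg m⁻³.
N² = (g/ρ₀)·Δρ/Δz = g·(Δρ/ρ₀)/Δz = 9.81 × 3.334 × 10⁻⁴ / 84 = 3.8936 × 10⁻⁵ s⁻².
N = √(3.8936 × 10⁻⁵) = 6.2399 × 10⁻³ rad s⁻¹ → T = 2π/N = 1.0069 × 10³ s = 16.782 min ≈ 16.8 min.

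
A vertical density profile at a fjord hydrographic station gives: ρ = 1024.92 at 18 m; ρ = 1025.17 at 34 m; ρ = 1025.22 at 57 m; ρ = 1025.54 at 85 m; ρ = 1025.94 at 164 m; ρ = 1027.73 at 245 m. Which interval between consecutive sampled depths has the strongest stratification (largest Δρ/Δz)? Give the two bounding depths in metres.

164–245 m

Compute the density gradient over each adjacent pair:
  18–34 m: Δρ/Δz = 0.25/16 = 0.016 kg m⁻⁴
  34–57 m: Δρ/Δz = 0.05/23 = 2.2 × 10⁻³ kg m⁻⁴
  57–85 m: Δρ/Δz = 0.32/28 = 0.011 kg m⁻⁴
  85–164 m: Δρ/Δz = 0.40/79 = 5.1 × 10⁻³ kg m⁻⁴
  164–245 m: Δρ/Δz = 1.79/81 = 0.022 kg m⁻⁴
The largest gradient is in the 164–245 m interval — the pycnocline.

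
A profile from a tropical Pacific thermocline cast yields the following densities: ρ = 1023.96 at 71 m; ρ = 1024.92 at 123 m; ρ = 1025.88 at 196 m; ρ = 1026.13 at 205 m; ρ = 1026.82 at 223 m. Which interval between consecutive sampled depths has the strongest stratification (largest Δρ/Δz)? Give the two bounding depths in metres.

205–223 m

Compute the density gradient over each adjacent pair:
  71–123 m: Δρ/Δz = 0.96/52 = 0.018 kg m⁻⁴
  123–196 m: Δρ/Δz = 0.96/73 = 0.013 kg m⁻⁴
  196–205 m: Δρ/Δz = 0.25/9 = 0.028 kg m⁻⁴
  205–223 m: Δρ/Δz = 0.69/18 = 0.038 kg m⁻⁴
The largest gradient is in the 205–223 m interval — the pycnocline.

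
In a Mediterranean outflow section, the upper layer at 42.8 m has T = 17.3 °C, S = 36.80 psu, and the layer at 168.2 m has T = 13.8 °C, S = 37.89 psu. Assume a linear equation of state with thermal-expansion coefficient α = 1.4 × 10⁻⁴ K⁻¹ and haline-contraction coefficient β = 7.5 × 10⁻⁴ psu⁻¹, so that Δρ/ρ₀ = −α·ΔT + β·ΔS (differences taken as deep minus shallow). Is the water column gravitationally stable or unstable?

ΔT = 13.8 − 17.3 = -3.5 K and ΔS = 37.89 − 36.80 = +1.09 psu (deep − shallow).
−αΔT = 4.90 × 10⁻⁴; βΔS = 8.175 × 10⁻⁴; sum Δρ/ρ₀ = 1.3075 × 10⁻³.
Δρ/ρ₀ > 0, so Δρ > 0: deeper water is denser → statically stable.

stable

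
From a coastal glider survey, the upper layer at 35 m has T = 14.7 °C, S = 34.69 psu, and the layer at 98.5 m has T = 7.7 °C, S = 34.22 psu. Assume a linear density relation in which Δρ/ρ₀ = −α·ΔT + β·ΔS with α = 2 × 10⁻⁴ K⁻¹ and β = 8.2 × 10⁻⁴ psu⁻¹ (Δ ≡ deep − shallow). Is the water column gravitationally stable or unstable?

ΔT = 7.7 − 14.7 = -7.0 K and ΔS = 34.22 − 34.69 = -0.47 psu (deep − shallow).
−αΔT = 1.40 × 10⁻³; βΔS = -3.854 × 10⁻⁴; sum Δρ/ρ₀ = 1.0146 × 10⁻³.
Δρ/ρ₀ > 0, so Δρ > 0: deeper water is denser → statically stable.

stable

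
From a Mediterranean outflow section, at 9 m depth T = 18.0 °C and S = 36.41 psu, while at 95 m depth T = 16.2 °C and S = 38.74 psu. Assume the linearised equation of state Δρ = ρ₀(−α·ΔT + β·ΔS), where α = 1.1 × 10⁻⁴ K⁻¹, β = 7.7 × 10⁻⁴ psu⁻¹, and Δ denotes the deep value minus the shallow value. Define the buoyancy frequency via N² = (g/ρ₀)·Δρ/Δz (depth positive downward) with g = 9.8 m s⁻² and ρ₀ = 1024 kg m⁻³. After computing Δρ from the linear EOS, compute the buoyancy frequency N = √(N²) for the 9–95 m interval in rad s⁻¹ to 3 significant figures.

0.0151 rad s⁻¹

ΔT = -1.8 K, ΔS = +2.33 psu (deep − shallow).
Δρ/ρ₀ = −αΔT + βΔS = 1.98 × 10⁻⁴ + 1.7941 × 10⁻³ = 1.9921 × 10⁻³, so Δρ ≈ 2.040 kg m⁻³.
N² = (g/ρ₀)·Δρ/Δz = g·(Δρ/ρ₀)/Δz = 9.8 × 1.9921 × 10⁻³ / 86 = 2.2701 × 10⁻⁴ s⁻².
N = √(2.2701 × 10⁻⁴) = 0.015067 rad s⁻¹ ≈ 0.0151 rad s⁻¹.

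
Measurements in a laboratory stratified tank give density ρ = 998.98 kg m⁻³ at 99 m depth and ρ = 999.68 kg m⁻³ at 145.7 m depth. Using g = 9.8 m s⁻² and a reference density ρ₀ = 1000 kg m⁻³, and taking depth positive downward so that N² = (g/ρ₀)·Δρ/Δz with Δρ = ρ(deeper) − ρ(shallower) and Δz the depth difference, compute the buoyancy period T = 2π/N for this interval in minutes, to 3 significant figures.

8.64 min

Δρ = 999.68 − 998.98 = 0.70 kg m⁻³ over Δz = 145.7 − 99 = 46.7 m.
N² = (9.8/1000) × (0.70/46.7) = 1.4690 × 10⁻⁴ s⁻².
N = √(1.4690 × 10⁻⁴) = 0.012120 rad s⁻¹, so T = 2π/N = 518.41 s = 8.6402 min ≈ 8.64 min.
Since Δρ > 0 the layer is stably stratified.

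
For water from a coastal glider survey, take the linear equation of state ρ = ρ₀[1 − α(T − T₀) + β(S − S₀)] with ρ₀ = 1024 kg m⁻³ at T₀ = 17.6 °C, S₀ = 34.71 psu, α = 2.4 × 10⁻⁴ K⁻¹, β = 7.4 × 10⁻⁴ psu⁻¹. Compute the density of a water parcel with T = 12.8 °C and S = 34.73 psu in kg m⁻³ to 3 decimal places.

1025.195 kg m⁻³

T − T₀ = -4.8 K, S − S₀ = +0.02 psu.
Bracket = 1 − α·(-4.8) + β·(+0.02) = 1 + (1.1668 × 10⁻³) = 1.0011668.
ρ = 1024 × 1.0011668 = 1025.195 kg m⁻³.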